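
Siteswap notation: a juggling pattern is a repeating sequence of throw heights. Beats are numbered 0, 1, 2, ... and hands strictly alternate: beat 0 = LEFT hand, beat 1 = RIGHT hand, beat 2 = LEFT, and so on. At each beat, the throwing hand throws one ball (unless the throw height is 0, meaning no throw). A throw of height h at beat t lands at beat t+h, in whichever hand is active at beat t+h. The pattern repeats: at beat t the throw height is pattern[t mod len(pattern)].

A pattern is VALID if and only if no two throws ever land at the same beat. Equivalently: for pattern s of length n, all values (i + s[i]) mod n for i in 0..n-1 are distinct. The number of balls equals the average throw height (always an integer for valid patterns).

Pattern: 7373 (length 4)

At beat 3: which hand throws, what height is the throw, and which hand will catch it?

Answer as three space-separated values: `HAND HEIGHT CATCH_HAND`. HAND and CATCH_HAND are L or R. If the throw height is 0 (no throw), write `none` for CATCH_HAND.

Beat 3: 3 mod 2 = 1, so hand = R
Throw height = pattern[3 mod 4] = pattern[3] = 3
Lands at beat 3+3=6, 6 mod 2 = 0, so catch hand = L

Answer: R 3 L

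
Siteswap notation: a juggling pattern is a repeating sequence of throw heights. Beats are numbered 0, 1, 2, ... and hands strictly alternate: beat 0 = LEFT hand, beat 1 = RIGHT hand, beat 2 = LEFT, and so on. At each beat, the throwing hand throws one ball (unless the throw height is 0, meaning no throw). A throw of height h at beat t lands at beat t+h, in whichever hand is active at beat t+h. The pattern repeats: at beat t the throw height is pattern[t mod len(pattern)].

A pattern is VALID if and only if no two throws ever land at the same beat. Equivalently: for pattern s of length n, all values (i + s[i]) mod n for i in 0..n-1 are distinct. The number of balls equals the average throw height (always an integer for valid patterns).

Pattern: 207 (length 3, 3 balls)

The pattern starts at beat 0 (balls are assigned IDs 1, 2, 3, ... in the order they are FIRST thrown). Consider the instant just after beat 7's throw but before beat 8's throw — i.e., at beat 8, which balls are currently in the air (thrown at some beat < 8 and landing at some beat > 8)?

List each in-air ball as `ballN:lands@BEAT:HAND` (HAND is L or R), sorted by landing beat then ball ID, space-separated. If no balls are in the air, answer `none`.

Beat 0 (L): throw ball1 h=2 -> lands@2:L; in-air after throw: [b1@2:L]
Beat 2 (L): throw ball1 h=7 -> lands@9:R; in-air after throw: [b1@9:R]
Beat 3 (R): throw ball2 h=2 -> lands@5:R; in-air after throw: [b2@5:R b1@9:R]
Beat 5 (R): throw ball2 h=7 -> lands@12:L; in-air after throw: [b1@9:R b2@12:L]
Beat 6 (L): throw ball3 h=2 -> lands@8:L; in-air after throw: [b3@8:L b1@9:R b2@12:L]
Beat 8 (L): throw ball3 h=7 -> lands@15:R; in-air after throw: [b1@9:R b2@12:L b3@15:R]

Answer: ball1:lands@9:R ball2:lands@12:L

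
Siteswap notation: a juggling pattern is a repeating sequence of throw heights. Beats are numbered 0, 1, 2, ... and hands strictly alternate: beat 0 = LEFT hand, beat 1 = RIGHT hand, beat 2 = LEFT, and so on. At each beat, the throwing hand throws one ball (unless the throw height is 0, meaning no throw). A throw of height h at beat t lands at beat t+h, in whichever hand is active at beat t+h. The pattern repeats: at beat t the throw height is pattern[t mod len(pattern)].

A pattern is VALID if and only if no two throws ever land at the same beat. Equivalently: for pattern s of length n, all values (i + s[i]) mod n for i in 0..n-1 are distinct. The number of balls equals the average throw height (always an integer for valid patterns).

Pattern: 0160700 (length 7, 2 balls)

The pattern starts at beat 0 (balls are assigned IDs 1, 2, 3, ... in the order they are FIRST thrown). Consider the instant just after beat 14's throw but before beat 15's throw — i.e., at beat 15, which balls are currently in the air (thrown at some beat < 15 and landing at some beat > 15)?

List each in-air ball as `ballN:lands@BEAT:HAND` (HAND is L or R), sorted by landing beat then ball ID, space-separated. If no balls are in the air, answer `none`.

Beat 1 (R): throw ball1 h=1 -> lands@2:L; in-air after throw: [b1@2:L]
Beat 2 (L): throw ball1 h=6 -> lands@8:L; in-air after throw: [b1@8:L]
Beat 4 (L): throw ball2 h=7 -> lands@11:R; in-air after throw: [b1@8:L b2@11:R]
Beat 8 (L): throw ball1 h=1 -> lands@9:R; in-air after throw: [b1@9:R b2@11:R]
Beat 9 (R): throw ball1 h=6 -> lands@15:R; in-air after throw: [b2@11:R b1@15:R]
Beat 11 (R): throw ball2 h=7 -> lands@18:L; in-air after throw: [b1@15:R b2@18:L]
Beat 15 (R): throw ball1 h=1 -> lands@16:L; in-air after throw: [b1@16:L b2@18:L]

Answer: ball2:lands@18:L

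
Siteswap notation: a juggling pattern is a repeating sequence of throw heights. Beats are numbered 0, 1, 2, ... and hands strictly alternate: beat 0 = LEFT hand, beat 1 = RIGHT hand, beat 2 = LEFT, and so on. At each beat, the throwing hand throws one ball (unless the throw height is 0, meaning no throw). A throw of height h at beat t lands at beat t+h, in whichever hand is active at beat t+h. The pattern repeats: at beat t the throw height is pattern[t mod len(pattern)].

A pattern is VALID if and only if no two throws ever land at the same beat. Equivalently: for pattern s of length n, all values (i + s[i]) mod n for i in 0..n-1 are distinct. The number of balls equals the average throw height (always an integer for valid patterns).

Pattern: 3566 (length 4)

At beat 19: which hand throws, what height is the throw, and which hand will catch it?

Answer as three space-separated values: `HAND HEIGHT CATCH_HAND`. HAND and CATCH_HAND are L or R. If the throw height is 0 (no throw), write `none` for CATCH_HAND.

Beat 19: 19 mod 2 = 1, so hand = R
Throw height = pattern[19 mod 4] = pattern[3] = 6
Lands at beat 19+6=25, 25 mod 2 = 1, so catch hand = R

Answer: R 6 R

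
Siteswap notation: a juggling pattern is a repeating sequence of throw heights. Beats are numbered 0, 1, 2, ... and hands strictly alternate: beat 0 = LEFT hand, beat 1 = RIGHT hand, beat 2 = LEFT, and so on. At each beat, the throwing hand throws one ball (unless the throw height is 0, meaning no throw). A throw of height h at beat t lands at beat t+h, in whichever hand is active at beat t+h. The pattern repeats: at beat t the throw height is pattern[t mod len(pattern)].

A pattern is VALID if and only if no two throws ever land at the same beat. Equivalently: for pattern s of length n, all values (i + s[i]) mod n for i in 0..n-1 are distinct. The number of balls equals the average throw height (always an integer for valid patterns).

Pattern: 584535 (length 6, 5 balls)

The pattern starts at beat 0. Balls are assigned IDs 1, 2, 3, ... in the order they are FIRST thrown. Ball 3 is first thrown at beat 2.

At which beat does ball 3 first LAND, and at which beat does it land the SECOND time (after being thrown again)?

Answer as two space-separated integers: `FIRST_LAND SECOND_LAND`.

Answer: 6 11

Derivation:
Beat 0 (L): throw ball1 h=5 -> lands@5:R; in-air after throw: [b1@5:R]
Beat 1 (R): throw ball2 h=8 -> lands@9:R; in-air after throw: [b1@5:R b2@9:R]
Beat 2 (L): throw ball3 h=4 -> lands@6:L; in-air after throw: [b1@5:R b3@6:L b2@9:R]
Beat 3 (R): throw ball4 h=5 -> lands@8:L; in-air after throw: [b1@5:R b3@6:L b4@8:L b2@9:R]
Beat 4 (L): throw ball5 h=3 -> lands@7:R; in-air after throw: [b1@5:R b3@6:L b5@7:R b4@8:L b2@9:R]
Beat 5 (R): throw ball1 h=5 -> lands@10:L; in-air after throw: [b3@6:L b5@7:R b4@8:L b2@9:R b1@10:L]
Beat 6 (L): throw ball3 h=5 -> lands@11:R; in-air after throw: [b5@7:R b4@8:L b2@9:R b1@10:L b3@11:R]
Beat 7 (R): throw ball5 h=8 -> lands@15:R; in-air after throw: [b4@8:L b2@9:R b1@10:L b3@11:R b5@15:R]
Beat 8 (L): throw ball4 h=4 -> lands@12:L; in-air after throw: [b2@9:R b1@10:L b3@11:R b4@12:L b5@15:R]
Beat 9 (R): throw ball2 h=5 -> lands@14:L; in-air after throw: [b1@10:L b3@11:R b4@12:L b2@14:L b5@15:R]
Beat 10 (L): throw ball1 h=3 -> lands@13:R; in-air after throw: [b3@11:R b4@12:L b1@13:R b2@14:L b5@15:R]
Beat 11 (R): throw ball3 h=5 -> lands@16:L; in-air after throw: [b4@12:L b1@13:R b2@14:L b5@15:R b3@16:L]
Ball 3: thrown@2 h=4 -> first land @6; rethrown@6 h=5 -> second land @11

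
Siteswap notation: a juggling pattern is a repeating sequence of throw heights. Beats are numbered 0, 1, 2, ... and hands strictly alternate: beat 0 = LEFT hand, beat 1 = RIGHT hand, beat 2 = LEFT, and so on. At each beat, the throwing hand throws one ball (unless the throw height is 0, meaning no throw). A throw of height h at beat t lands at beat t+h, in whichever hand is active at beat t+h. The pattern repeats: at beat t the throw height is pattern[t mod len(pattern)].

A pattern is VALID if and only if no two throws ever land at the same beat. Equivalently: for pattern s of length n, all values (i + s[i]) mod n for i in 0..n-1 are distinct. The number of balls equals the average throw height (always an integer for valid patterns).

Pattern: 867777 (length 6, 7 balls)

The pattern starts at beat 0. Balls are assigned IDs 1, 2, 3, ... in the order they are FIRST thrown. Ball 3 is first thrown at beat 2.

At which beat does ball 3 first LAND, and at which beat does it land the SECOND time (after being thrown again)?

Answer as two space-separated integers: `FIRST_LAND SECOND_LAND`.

Answer: 9 16

Derivation:
Beat 0 (L): throw ball1 h=8 -> lands@8:L; in-air after throw: [b1@8:L]
Beat 1 (R): throw ball2 h=6 -> lands@7:R; in-air after throw: [b2@7:R b1@8:L]
Beat 2 (L): throw ball3 h=7 -> lands@9:R; in-air after throw: [b2@7:R b1@8:L b3@9:R]
Beat 3 (R): throw ball4 h=7 -> lands@10:L; in-air after throw: [b2@7:R b1@8:L b3@9:R b4@10:L]
Beat 4 (L): throw ball5 h=7 -> lands@11:R; in-air after throw: [b2@7:R b1@8:L b3@9:R b4@10:L b5@11:R]
Beat 5 (R): throw ball6 h=7 -> lands@12:L; in-air after throw: [b2@7:R b1@8:L b3@9:R b4@10:L b5@11:R b6@12:L]
Beat 6 (L): throw ball7 h=8 -> lands@14:L; in-air after throw: [b2@7:R b1@8:L b3@9:R b4@10:L b5@11:R b6@12:L b7@14:L]
Beat 7 (R): throw ball2 h=6 -> lands@13:R; in-air after throw: [b1@8:L b3@9:R b4@10:L b5@11:R b6@12:L b2@13:R b7@14:L]
Beat 8 (L): throw ball1 h=7 -> lands@15:R; in-air after throw: [b3@9:R b4@10:L b5@11:R b6@12:L b2@13:R b7@14:L b1@15:R]
Beat 9 (R): throw ball3 h=7 -> lands@16:L; in-air after throw: [b4@10:L b5@11:R b6@12:L b2@13:R b7@14:L b1@15:R b3@16:L]
Beat 10 (L): throw ball4 h=7 -> lands@17:R; in-air after throw: [b5@11:R b6@12:L b2@13:R b7@14:L b1@15:R b3@16:L b4@17:R]
Beat 11 (R): throw ball5 h=7 -> lands@18:L; in-air after throw: [b6@12:L b2@13:R b7@14:L b1@15:R b3@16:L b4@17:R b5@18:L]
Beat 12 (L): throw ball6 h=8 -> lands@20:L; in-air after throw: [b2@13:R b7@14:L b1@15:R b3@16:L b4@17:R b5@18:L b6@20:L]
Beat 13 (R): throw ball2 h=6 -> lands@19:R; in-air after throw: [b7@14:L b1@15:R b3@16:L b4@17:R b5@18:L b2@19:R b6@20:L]
Beat 14 (L): throw ball7 h=7 -> lands@21:R; in-air after throw: [b1@15:R b3@16:L b4@17:R b5@18:L b2@19:R b6@20:L b7@21:R]
Beat 15 (R): throw ball1 h=7 -> lands@22:L; in-air after throw: [b3@16:L b4@17:R b5@18:L b2@19:R b6@20:L b7@21:R b1@22:L]
Beat 16 (L): throw ball3 h=7 -> lands@23:R; in-air after throw: [b4@17:R b5@18:L b2@19:R b6@20:L b7@21:R b1@22:L b3@23:R]
Ball 3: thrown@2 h=7 -> first land @9; rethrown@9 h=7 -> second land @16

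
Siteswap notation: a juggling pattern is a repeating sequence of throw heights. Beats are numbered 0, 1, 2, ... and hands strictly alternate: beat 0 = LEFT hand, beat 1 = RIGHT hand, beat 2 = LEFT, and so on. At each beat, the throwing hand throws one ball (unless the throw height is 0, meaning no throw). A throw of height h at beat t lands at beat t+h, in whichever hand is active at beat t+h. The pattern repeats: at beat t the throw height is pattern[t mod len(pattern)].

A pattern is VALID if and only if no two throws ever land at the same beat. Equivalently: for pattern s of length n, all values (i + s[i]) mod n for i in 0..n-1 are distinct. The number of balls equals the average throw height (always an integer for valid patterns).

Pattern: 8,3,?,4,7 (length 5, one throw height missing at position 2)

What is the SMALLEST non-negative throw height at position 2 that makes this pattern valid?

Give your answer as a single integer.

i=0: (0 + 8) mod 5 = 3
i=1: (1 + 3) mod 5 = 4
i=2: s[i]=? (unknown)
i=3: (3 + 4) mod 5 = 2
i=4: (4 + 7) mod 5 = 1
Known residues: [1, 2, 3, 4]; need a permutation of 0..4, so missing residue r = 0
Need (2 + s) mod 5 = 0; smallest s = (0 - 2) mod 5 = 3

Answer: 3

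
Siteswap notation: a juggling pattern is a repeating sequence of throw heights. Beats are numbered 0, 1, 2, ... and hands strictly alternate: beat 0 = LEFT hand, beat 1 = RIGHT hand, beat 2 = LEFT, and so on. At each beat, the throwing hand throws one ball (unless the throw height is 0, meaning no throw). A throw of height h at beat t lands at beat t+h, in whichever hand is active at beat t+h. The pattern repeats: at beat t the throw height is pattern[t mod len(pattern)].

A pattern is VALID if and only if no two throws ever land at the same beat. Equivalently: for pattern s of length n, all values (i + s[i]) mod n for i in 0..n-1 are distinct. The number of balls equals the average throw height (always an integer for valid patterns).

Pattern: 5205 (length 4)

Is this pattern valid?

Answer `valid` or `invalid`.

Answer: valid

Derivation:
i=0: (i + s[i]) mod n = (0 + 5) mod 4 = 1
i=1: (i + s[i]) mod n = (1 + 2) mod 4 = 3
i=2: (i + s[i]) mod n = (2 + 0) mod 4 = 2
i=3: (i + s[i]) mod n = (3 + 5) mod 4 = 0
Residues: [1, 3, 2, 0], distinct: True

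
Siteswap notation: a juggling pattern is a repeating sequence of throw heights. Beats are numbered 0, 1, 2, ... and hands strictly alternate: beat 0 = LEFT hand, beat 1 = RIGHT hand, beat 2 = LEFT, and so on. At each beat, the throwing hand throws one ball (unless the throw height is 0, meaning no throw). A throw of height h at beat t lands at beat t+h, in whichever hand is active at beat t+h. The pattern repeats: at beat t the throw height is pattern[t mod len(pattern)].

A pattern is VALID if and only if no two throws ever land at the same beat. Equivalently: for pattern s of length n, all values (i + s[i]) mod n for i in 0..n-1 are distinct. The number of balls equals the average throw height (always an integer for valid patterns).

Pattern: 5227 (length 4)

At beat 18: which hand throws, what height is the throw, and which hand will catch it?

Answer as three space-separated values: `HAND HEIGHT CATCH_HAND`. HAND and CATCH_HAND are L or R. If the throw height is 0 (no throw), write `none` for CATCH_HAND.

Beat 18: 18 mod 2 = 0, so hand = L
Throw height = pattern[18 mod 4] = pattern[2] = 2
Lands at beat 18+2=20, 20 mod 2 = 0, so catch hand = L

Answer: L 2 L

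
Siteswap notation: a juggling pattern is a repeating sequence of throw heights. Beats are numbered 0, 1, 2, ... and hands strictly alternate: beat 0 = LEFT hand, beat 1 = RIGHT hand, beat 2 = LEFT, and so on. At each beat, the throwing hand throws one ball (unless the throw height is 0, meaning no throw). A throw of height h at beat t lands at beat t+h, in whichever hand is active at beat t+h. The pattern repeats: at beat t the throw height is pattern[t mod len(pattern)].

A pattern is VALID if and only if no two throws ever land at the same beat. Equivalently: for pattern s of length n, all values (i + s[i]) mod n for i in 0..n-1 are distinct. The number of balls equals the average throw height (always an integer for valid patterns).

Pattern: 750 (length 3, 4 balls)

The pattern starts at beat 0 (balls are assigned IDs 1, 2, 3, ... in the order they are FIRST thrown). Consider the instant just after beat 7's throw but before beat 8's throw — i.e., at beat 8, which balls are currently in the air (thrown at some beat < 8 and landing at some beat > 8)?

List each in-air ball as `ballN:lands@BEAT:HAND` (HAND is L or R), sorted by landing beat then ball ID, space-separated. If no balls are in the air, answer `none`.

Answer: ball4:lands@9:R ball3:lands@10:L ball1:lands@12:L ball2:lands@13:R

Derivation:
Beat 0 (L): throw ball1 h=7 -> lands@7:R; in-air after throw: [b1@7:R]
Beat 1 (R): throw ball2 h=5 -> lands@6:L; in-air after throw: [b2@6:L b1@7:R]
Beat 3 (R): throw ball3 h=7 -> lands@10:L; in-air after throw: [b2@6:L b1@7:R b3@10:L]
Beat 4 (L): throw ball4 h=5 -> lands@9:R; in-air after throw: [b2@6:L b1@7:R b4@9:R b3@10:L]
Beat 6 (L): throw ball2 h=7 -> lands@13:R; in-air after throw: [b1@7:R b4@9:R b3@10:L b2@13:R]
Beat 7 (R): throw ball1 h=5 -> lands@12:L; in-air after throw: [b4@9:R b3@10:L b1@12:L b2@13:R]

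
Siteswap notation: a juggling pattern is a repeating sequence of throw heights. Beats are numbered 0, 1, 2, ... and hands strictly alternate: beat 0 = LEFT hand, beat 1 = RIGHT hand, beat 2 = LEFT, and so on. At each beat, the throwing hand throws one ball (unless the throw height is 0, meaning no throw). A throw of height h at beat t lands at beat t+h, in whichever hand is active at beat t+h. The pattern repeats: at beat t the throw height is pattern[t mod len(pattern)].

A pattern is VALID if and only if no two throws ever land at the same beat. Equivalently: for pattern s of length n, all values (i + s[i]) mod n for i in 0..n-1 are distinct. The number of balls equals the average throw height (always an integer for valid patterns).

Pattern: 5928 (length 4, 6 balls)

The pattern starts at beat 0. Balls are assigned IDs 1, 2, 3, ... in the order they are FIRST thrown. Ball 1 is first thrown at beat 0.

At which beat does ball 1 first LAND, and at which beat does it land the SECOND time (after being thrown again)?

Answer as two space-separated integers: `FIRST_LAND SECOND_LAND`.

Answer: 5 14

Derivation:
Beat 0 (L): throw ball1 h=5 -> lands@5:R; in-air after throw: [b1@5:R]
Beat 1 (R): throw ball2 h=9 -> lands@10:L; in-air after throw: [b1@5:R b2@10:L]
Beat 2 (L): throw ball3 h=2 -> lands@4:L; in-air after throw: [b3@4:L b1@5:R b2@10:L]
Beat 3 (R): throw ball4 h=8 -> lands@11:R; in-air after throw: [b3@4:L b1@5:R b2@10:L b4@11:R]
Beat 4 (L): throw ball3 h=5 -> lands@9:R; in-air after throw: [b1@5:R b3@9:R b2@10:L b4@11:R]
Beat 5 (R): throw ball1 h=9 -> lands@14:L; in-air after throw: [b3@9:R b2@10:L b4@11:R b1@14:L]
Beat 6 (L): throw ball5 h=2 -> lands@8:L; in-air after throw: [b5@8:L b3@9:R b2@10:L b4@11:R b1@14:L]
Beat 7 (R): throw ball6 h=8 -> lands@15:R; in-air after throw: [b5@8:L b3@9:R b2@10:L b4@11:R b1@14:L b6@15:R]
Beat 8 (L): throw ball5 h=5 -> lands@13:R; in-air after throw: [b3@9:R b2@10:L b4@11:R b5@13:R b1@14:L b6@15:R]
Beat 9 (R): throw ball3 h=9 -> lands@18:L; in-air after throw: [b2@10:L b4@11:R b5@13:R b1@14:L b6@15:R b3@18:L]
Beat 10 (L): throw ball2 h=2 -> lands@12:L; in-air after throw: [b4@11:R b2@12:L b5@13:R b1@14:L b6@15:R b3@18:L]
Beat 11 (R): throw ball4 h=8 -> lands@19:R; in-air after throw: [b2@12:L b5@13:R b1@14:L b6@15:R b3@18:L b4@19:R]
Ball 1: thrown@0 h=5 -> first land @5; rethrown@5 h=9 -> second land @14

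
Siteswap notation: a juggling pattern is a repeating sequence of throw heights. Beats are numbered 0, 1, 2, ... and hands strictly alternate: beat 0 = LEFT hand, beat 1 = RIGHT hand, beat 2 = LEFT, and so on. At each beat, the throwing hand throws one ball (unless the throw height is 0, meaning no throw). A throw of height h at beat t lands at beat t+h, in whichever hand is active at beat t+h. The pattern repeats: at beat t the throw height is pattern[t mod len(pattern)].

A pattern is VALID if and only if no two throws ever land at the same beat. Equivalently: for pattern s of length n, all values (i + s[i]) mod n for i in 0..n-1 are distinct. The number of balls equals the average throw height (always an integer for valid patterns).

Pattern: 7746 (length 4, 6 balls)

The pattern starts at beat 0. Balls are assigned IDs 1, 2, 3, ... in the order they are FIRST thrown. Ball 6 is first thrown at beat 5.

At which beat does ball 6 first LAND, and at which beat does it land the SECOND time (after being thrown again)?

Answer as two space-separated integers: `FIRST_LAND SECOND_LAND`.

Beat 0 (L): throw ball1 h=7 -> lands@7:R; in-air after throw: [b1@7:R]
Beat 1 (R): throw ball2 h=7 -> lands@8:L; in-air after throw: [b1@7:R b2@8:L]
Beat 2 (L): throw ball3 h=4 -> lands@6:L; in-air after throw: [b3@6:L b1@7:R b2@8:L]
Beat 3 (R): throw ball4 h=6 -> lands@9:R; in-air after throw: [b3@6:L b1@7:R b2@8:L b4@9:R]
Beat 4 (L): throw ball5 h=7 -> lands@11:R; in-air after throw: [b3@6:L b1@7:R b2@8:L b4@9:R b5@11:R]
Beat 5 (R): throw ball6 h=7 -> lands@12:L; in-air after throw: [b3@6:L b1@7:R b2@8:L b4@9:R b5@11:R b6@12:L]
Beat 6 (L): throw ball3 h=4 -> lands@10:L; in-air after throw: [b1@7:R b2@8:L b4@9:R b3@10:L b5@11:R b6@12:L]
Beat 7 (R): throw ball1 h=6 -> lands@13:R; in-air after throw: [b2@8:L b4@9:R b3@10:L b5@11:R b6@12:L b1@13:R]
Beat 8 (L): throw ball2 h=7 -> lands@15:R; in-air after throw: [b4@9:R b3@10:L b5@11:R b6@12:L b1@13:R b2@15:R]
Beat 9 (R): throw ball4 h=7 -> lands@16:L; in-air after throw: [b3@10:L b5@11:R b6@12:L b1@13:R b2@15:R b4@16:L]
Beat 10 (L): throw ball3 h=4 -> lands@14:L; in-air after throw: [b5@11:R b6@12:L b1@13:R b3@14:L b2@15:R b4@16:L]
Beat 11 (R): throw ball5 h=6 -> lands@17:R; in-air after throw: [b6@12:L b1@13:R b3@14:L b2@15:R b4@16:L b5@17:R]
Beat 12 (L): throw ball6 h=7 -> lands@19:R; in-air after throw: [b1@13:R b3@14:L b2@15:R b4@16:L b5@17:R b6@19:R]
Beat 13 (R): throw ball1 h=7 -> lands@20:L; in-air after throw: [b3@14:L b2@15:R b4@16:L b5@17:R b6@19:R b1@20:L]
Beat 14 (L): throw ball3 h=4 -> lands@18:L; in-air after throw: [b2@15:R b4@16:L b5@17:R b3@18:L b6@19:R b1@20:L]
Beat 15 (R): throw ball2 h=6 -> lands@21:R; in-air after throw: [b4@16:L b5@17:R b3@18:L b6@19:R b1@20:L b2@21:R]
Beat 16 (L): throw ball4 h=7 -> lands@23:R; in-air after throw: [b5@17:R b3@18:L b6@19:R b1@20:L b2@21:R b4@23:R]
Beat 17 (R): throw ball5 h=7 -> lands@24:L; in-air after throw: [b3@18:L b6@19:R b1@20:L b2@21:R b4@23:R b5@24:L]
Ball 6: thrown@5 h=7 -> first land @12; rethrown@12 h=7 -> second land @19

Answer: 12 19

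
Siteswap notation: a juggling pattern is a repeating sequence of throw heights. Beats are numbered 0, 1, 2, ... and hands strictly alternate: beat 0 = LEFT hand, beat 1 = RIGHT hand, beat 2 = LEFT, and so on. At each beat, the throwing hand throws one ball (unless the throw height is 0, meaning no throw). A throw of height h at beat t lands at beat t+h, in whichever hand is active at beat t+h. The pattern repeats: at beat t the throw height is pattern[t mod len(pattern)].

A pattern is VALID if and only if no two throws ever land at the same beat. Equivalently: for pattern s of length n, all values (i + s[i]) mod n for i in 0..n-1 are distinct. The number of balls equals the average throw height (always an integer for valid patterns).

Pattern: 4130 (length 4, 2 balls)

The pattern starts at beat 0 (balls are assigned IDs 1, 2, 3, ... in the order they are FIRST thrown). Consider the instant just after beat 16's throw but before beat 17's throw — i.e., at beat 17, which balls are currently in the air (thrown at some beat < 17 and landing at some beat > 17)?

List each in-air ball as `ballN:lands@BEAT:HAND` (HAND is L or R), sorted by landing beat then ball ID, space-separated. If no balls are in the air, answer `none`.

Beat 0 (L): throw ball1 h=4 -> lands@4:L; in-air after throw: [b1@4:L]
Beat 1 (R): throw ball2 h=1 -> lands@2:L; in-air after throw: [b2@2:L b1@4:L]
Beat 2 (L): throw ball2 h=3 -> lands@5:R; in-air after throw: [b1@4:L b2@5:R]
Beat 4 (L): throw ball1 h=4 -> lands@8:L; in-air after throw: [b2@5:R b1@8:L]
Beat 5 (R): throw ball2 h=1 -> lands@6:L; in-air after throw: [b2@6:L b1@8:L]
Beat 6 (L): throw ball2 h=3 -> lands@9:R; in-air after throw: [b1@8:L b2@9:R]
Beat 8 (L): throw ball1 h=4 -> lands@12:L; in-air after throw: [b2@9:R b1@12:L]
Beat 9 (R): throw ball2 h=1 -> lands@10:L; in-air after throw: [b2@10:L b1@12:L]
Beat 10 (L): throw ball2 h=3 -> lands@13:R; in-air after throw: [b1@12:L b2@13:R]
Beat 12 (L): throw ball1 h=4 -> lands@16:L; in-air after throw: [b2@13:R b1@16:L]
Beat 13 (R): throw ball2 h=1 -> lands@14:L; in-air after throw: [b2@14:L b1@16:L]
Beat 14 (L): throw ball2 h=3 -> lands@17:R; in-air after throw: [b1@16:L b2@17:R]
Beat 16 (L): throw ball1 h=4 -> lands@20:L; in-air after throw: [b2@17:R b1@20:L]
Beat 17 (R): throw ball2 h=1 -> lands@18:L; in-air after throw: [b2@18:L b1@20:L]

Answer: ball1:lands@20:L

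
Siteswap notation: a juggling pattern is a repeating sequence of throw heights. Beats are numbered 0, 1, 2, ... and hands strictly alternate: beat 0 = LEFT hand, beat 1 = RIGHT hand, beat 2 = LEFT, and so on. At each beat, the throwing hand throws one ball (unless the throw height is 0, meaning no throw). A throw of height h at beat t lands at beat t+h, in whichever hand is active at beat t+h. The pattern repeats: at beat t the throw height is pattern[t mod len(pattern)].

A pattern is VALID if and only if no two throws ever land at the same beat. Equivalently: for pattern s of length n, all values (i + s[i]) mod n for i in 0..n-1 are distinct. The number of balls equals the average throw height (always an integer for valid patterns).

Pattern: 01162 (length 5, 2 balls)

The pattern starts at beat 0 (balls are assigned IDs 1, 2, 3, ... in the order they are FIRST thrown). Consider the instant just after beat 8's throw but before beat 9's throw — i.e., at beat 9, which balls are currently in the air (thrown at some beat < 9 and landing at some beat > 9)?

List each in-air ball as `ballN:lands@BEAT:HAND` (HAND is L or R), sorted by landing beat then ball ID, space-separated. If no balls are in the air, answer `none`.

Answer: ball2:lands@14:L

Derivation:
Beat 1 (R): throw ball1 h=1 -> lands@2:L; in-air after throw: [b1@2:L]
Beat 2 (L): throw ball1 h=1 -> lands@3:R; in-air after throw: [b1@3:R]
Beat 3 (R): throw ball1 h=6 -> lands@9:R; in-air after throw: [b1@9:R]
Beat 4 (L): throw ball2 h=2 -> lands@6:L; in-air after throw: [b2@6:L b1@9:R]
Beat 6 (L): throw ball2 h=1 -> lands@7:R; in-air after throw: [b2@7:R b1@9:R]
Beat 7 (R): throw ball2 h=1 -> lands@8:L; in-air after throw: [b2@8:L b1@9:R]
Beat 8 (L): throw ball2 h=6 -> lands@14:L; in-air after throw: [b1@9:R b2@14:L]
Beat 9 (R): throw ball1 h=2 -> lands@11:R; in-air after throw: [b1@11:R b2@14:L]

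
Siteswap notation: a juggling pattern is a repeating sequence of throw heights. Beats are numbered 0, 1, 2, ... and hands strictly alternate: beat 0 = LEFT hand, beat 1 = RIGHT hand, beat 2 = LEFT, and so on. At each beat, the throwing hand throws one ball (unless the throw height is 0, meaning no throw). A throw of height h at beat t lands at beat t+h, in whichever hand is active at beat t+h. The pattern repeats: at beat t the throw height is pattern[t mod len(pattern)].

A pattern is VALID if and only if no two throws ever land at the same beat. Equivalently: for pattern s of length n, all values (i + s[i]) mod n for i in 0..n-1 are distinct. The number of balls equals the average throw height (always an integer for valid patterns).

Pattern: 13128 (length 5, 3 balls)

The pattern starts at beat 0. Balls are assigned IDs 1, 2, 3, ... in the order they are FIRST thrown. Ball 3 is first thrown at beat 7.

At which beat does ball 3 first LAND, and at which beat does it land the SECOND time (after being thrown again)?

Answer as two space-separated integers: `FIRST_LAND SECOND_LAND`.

Answer: 8 10

Derivation:
Beat 0 (L): throw ball1 h=1 -> lands@1:R; in-air after throw: [b1@1:R]
Beat 1 (R): throw ball1 h=3 -> lands@4:L; in-air after throw: [b1@4:L]
Beat 2 (L): throw ball2 h=1 -> lands@3:R; in-air after throw: [b2@3:R b1@4:L]
Beat 3 (R): throw ball2 h=2 -> lands@5:R; in-air after throw: [b1@4:L b2@5:R]
Beat 4 (L): throw ball1 h=8 -> lands@12:L; in-air after throw: [b2@5:R b1@12:L]
Beat 5 (R): throw ball2 h=1 -> lands@6:L; in-air after throw: [b2@6:L b1@12:L]
Beat 6 (L): throw ball2 h=3 -> lands@9:R; in-air after throw: [b2@9:R b1@12:L]
Beat 7 (R): throw ball3 h=1 -> lands@8:L; in-air after throw: [b3@8:L b2@9:R b1@12:L]
Beat 8 (L): throw ball3 h=2 -> lands@10:L; in-air after throw: [b2@9:R b3@10:L b1@12:L]
Beat 9 (R): throw ball2 h=8 -> lands@17:R; in-air after throw: [b3@10:L b1@12:L b2@17:R]
Beat 10 (L): throw ball3 h=1 -> lands@11:R; in-air after throw: [b3@11:R b1@12:L b2@17:R]
Ball 3: thrown@7 h=1 -> first land @8; rethrown@8 h=2 -> second land @10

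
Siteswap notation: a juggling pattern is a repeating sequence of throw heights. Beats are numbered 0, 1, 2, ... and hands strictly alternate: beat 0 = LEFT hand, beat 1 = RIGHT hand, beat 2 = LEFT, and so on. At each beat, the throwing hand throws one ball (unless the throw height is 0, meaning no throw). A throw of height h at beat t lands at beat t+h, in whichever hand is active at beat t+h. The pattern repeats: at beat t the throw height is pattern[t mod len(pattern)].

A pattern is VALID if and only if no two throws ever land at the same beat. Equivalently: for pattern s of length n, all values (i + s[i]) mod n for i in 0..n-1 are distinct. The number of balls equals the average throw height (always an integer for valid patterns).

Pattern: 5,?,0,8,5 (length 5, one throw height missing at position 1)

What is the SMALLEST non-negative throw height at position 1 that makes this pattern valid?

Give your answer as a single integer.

i=0: (0 + 5) mod 5 = 0
i=1: s[i]=? (unknown)
i=2: (2 + 0) mod 5 = 2
i=3: (3 + 8) mod 5 = 1
i=4: (4 + 5) mod 5 = 4
Known residues: [0, 1, 2, 4]; need a permutation of 0..4, so missing residue r = 3
Need (1 + s) mod 5 = 3; smallest s = (3 - 1) mod 5 = 2

Answer: 2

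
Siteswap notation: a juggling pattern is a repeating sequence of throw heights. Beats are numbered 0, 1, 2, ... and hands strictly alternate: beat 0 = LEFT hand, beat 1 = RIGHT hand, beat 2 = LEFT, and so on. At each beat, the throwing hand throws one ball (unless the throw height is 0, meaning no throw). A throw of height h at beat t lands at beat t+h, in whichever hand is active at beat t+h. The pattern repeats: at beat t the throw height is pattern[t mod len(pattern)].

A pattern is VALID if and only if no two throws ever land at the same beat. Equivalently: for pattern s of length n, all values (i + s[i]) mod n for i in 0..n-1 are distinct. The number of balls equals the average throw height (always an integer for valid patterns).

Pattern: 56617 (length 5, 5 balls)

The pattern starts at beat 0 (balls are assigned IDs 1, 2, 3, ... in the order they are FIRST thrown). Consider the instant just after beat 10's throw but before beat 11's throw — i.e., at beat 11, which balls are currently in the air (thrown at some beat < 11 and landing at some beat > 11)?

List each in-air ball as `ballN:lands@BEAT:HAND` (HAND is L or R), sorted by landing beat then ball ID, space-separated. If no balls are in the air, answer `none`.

Beat 0 (L): throw ball1 h=5 -> lands@5:R; in-air after throw: [b1@5:R]
Beat 1 (R): throw ball2 h=6 -> lands@7:R; in-air after throw: [b1@5:R b2@7:R]
Beat 2 (L): throw ball3 h=6 -> lands@8:L; in-air after throw: [b1@5:R b2@7:R b3@8:L]
Beat 3 (R): throw ball4 h=1 -> lands@4:L; in-air after throw: [b4@4:L b1@5:R b2@7:R b3@8:L]
Beat 4 (L): throw ball4 h=7 -> lands@11:R; in-air after throw: [b1@5:R b2@7:R b3@8:L b4@11:R]
Beat 5 (R): throw ball1 h=5 -> lands@10:L; in-air after throw: [b2@7:R b3@8:L b1@10:L b4@11:R]
Beat 6 (L): throw ball5 h=6 -> lands@12:L; in-air after throw: [b2@7:R b3@8:L b1@10:L b4@11:R b5@12:L]
Beat 7 (R): throw ball2 h=6 -> lands@13:R; in-air after throw: [b3@8:L b1@10:L b4@11:R b5@12:L b2@13:R]
Beat 8 (L): throw ball3 h=1 -> lands@9:R; in-air after throw: [b3@9:R b1@10:L b4@11:R b5@12:L b2@13:R]
Beat 9 (R): throw ball3 h=7 -> lands@16:L; in-air after throw: [b1@10:L b4@11:R b5@12:L b2@13:R b3@16:L]
Beat 10 (L): throw ball1 h=5 -> lands@15:R; in-air after throw: [b4@11:R b5@12:L b2@13:R b1@15:R b3@16:L]
Beat 11 (R): throw ball4 h=6 -> lands@17:R; in-air after throw: [b5@12:L b2@13:R b1@15:R b3@16:L b4@17:R]

Answer: ball5:lands@12:L ball2:lands@13:R ball1:lands@15:R ball3:lands@16:L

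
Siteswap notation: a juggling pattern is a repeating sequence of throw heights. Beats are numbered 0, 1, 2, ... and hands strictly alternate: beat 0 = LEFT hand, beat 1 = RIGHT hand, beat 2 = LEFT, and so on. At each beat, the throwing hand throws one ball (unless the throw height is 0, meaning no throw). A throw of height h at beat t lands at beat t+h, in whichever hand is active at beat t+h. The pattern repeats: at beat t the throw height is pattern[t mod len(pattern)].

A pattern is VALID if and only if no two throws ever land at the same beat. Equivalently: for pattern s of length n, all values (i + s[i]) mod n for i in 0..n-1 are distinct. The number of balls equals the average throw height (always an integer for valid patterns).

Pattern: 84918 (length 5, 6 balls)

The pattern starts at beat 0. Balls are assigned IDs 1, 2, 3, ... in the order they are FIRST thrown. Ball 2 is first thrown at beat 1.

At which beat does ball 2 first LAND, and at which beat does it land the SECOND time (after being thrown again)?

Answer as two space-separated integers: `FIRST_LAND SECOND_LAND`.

Beat 0 (L): throw ball1 h=8 -> lands@8:L; in-air after throw: [b1@8:L]
Beat 1 (R): throw ball2 h=4 -> lands@5:R; in-air after throw: [b2@5:R b1@8:L]
Beat 2 (L): throw ball3 h=9 -> lands@11:R; in-air after throw: [b2@5:R b1@8:L b3@11:R]
Beat 3 (R): throw ball4 h=1 -> lands@4:L; in-air after throw: [b4@4:L b2@5:R b1@8:L b3@11:R]
Beat 4 (L): throw ball4 h=8 -> lands@12:L; in-air after throw: [b2@5:R b1@8:L b3@11:R b4@12:L]
Beat 5 (R): throw ball2 h=8 -> lands@13:R; in-air after throw: [b1@8:L b3@11:R b4@12:L b2@13:R]
Beat 6 (L): throw ball5 h=4 -> lands@10:L; in-air after throw: [b1@8:L b5@10:L b3@11:R b4@12:L b2@13:R]
Beat 7 (R): throw ball6 h=9 -> lands@16:L; in-air after throw: [b1@8:L b5@10:L b3@11:R b4@12:L b2@13:R b6@16:L]
Beat 8 (L): throw ball1 h=1 -> lands@9:R; in-air after throw: [b1@9:R b5@10:L b3@11:R b4@12:L b2@13:R b6@16:L]
Beat 9 (R): throw ball1 h=8 -> lands@17:R; in-air after throw: [b5@10:L b3@11:R b4@12:L b2@13:R b6@16:L b1@17:R]
Beat 10 (L): throw ball5 h=8 -> lands@18:L; in-air after throw: [b3@11:R b4@12:L b2@13:R b6@16:L b1@17:R b5@18:L]
Beat 11 (R): throw ball3 h=4 -> lands@15:R; in-air after throw: [b4@12:L b2@13:R b3@15:R b6@16:L b1@17:R b5@18:L]
Beat 12 (L): throw ball4 h=9 -> lands@21:R; in-air after throw: [b2@13:R b3@15:R b6@16:L b1@17:R b5@18:L b4@21:R]
Beat 13 (R): throw ball2 h=1 -> lands@14:L; in-air after throw: [b2@14:L b3@15:R b6@16:L b1@17:R b5@18:L b4@21:R]
Ball 2: thrown@1 h=4 -> first land @5; rethrown@5 h=8 -> second land @13

Answer: 5 13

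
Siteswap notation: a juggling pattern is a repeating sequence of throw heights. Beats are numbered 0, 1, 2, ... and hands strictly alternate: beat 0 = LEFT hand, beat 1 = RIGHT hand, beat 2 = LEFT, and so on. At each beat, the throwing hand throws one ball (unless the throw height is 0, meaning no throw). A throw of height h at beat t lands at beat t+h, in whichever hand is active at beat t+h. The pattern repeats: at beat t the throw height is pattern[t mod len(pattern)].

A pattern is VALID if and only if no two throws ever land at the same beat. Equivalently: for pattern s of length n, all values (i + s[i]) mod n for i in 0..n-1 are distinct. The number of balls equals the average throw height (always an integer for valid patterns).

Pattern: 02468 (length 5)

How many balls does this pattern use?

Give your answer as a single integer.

Answer: 4

Derivation:
Pattern = [0, 2, 4, 6, 8], length n = 5
  position 0: throw height = 0, running sum = 0
  position 1: throw height = 2, running sum = 2
  position 2: throw height = 4, running sum = 6
  position 3: throw height = 6, running sum = 12
  position 4: throw height = 8, running sum = 20
Total sum = 20; balls = sum / n = 20 / 5 = 4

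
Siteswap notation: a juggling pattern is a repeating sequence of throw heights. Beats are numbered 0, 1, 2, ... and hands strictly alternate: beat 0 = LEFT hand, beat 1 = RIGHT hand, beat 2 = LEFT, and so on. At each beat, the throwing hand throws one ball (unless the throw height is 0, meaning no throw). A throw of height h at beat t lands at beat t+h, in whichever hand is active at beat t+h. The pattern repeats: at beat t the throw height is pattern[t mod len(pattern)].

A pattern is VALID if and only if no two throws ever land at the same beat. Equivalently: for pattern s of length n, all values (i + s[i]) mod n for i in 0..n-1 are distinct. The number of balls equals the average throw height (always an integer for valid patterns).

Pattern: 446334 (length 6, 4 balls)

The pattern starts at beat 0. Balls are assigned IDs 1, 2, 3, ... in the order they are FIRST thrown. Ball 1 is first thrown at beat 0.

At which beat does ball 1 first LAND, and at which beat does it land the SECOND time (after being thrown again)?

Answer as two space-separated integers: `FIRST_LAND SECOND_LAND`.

Beat 0 (L): throw ball1 h=4 -> lands@4:L; in-air after throw: [b1@4:L]
Beat 1 (R): throw ball2 h=4 -> lands@5:R; in-air after throw: [b1@4:L b2@5:R]
Beat 2 (L): throw ball3 h=6 -> lands@8:L; in-air after throw: [b1@4:L b2@5:R b3@8:L]
Beat 3 (R): throw ball4 h=3 -> lands@6:L; in-air after throw: [b1@4:L b2@5:R b4@6:L b3@8:L]
Beat 4 (L): throw ball1 h=3 -> lands@7:R; in-air after throw: [b2@5:R b4@6:L b1@7:R b3@8:L]
Beat 5 (R): throw ball2 h=4 -> lands@9:R; in-air after throw: [b4@6:L b1@7:R b3@8:L b2@9:R]
Beat 6 (L): throw ball4 h=4 -> lands@10:L; in-air after throw: [b1@7:R b3@8:L b2@9:R b4@10:L]
Beat 7 (R): throw ball1 h=4 -> lands@11:R; in-air after throw: [b3@8:L b2@9:R b4@10:L b1@11:R]
Ball 1: thrown@0 h=4 -> first land @4; rethrown@4 h=3 -> second land @7

Answer: 4 7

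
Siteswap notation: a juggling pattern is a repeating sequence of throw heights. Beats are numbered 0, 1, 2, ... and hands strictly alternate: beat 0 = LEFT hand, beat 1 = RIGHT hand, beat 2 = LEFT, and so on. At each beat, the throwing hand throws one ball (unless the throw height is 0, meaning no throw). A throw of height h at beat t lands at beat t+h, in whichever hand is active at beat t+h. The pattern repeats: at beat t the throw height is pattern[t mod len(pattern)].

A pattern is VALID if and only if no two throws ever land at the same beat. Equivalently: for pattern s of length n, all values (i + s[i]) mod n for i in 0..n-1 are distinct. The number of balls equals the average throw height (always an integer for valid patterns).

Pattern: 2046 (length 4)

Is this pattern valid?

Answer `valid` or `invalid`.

Answer: invalid

Derivation:
i=0: (i + s[i]) mod n = (0 + 2) mod 4 = 2
i=1: (i + s[i]) mod n = (1 + 0) mod 4 = 1
i=2: (i + s[i]) mod n = (2 + 4) mod 4 = 2
i=3: (i + s[i]) mod n = (3 + 6) mod 4 = 1
Residues: [2, 1, 2, 1], distinct: False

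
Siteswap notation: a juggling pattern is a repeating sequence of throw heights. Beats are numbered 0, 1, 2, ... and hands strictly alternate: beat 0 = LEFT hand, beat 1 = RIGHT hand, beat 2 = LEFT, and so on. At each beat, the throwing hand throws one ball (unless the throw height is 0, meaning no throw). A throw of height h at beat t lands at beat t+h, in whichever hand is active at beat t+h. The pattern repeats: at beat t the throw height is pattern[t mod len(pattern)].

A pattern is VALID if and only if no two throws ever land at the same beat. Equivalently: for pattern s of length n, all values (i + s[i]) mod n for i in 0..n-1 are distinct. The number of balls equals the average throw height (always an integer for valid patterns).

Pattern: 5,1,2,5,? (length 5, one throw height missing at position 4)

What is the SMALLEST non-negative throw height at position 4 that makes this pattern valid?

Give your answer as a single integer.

i=0: (0 + 5) mod 5 = 0
i=1: (1 + 1) mod 5 = 2
i=2: (2 + 2) mod 5 = 4
i=3: (3 + 5) mod 5 = 3
i=4: s[i]=? (unknown)
Known residues: [0, 2, 3, 4]; need a permutation of 0..4, so missing residue r = 1
Need (4 + s) mod 5 = 1; smallest s = (1 - 4) mod 5 = 2

Answer: 2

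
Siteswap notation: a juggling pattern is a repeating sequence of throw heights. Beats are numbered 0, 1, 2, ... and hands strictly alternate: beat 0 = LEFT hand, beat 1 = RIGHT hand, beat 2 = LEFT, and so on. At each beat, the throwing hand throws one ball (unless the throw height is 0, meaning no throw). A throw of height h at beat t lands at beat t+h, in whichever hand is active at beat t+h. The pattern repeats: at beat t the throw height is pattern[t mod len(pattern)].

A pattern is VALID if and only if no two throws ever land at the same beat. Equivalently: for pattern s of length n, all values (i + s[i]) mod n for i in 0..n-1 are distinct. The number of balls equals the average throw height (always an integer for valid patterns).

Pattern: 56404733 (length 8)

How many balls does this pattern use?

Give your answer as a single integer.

Pattern = [5, 6, 4, 0, 4, 7, 3, 3], length n = 8
  position 0: throw height = 5, running sum = 5
  position 1: throw height = 6, running sum = 11
  position 2: throw height = 4, running sum = 15
  position 3: throw height = 0, running sum = 15
  position 4: throw height = 4, running sum = 19
  position 5: throw height = 7, running sum = 26
  position 6: throw height = 3, running sum = 29
  position 7: throw height = 3, running sum = 32
Total sum = 32; balls = sum / n = 32 / 8 = 4

Answer: 4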